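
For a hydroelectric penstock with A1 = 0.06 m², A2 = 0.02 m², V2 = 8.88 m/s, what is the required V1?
Formula: V_2 = \frac{A_1 V_1}{A_2}
Substituting knowns: 8.88 = 0.06·V1/0.02
Solving for V1: V1 = 8.88·0.02/0.06 = 2.96 m/s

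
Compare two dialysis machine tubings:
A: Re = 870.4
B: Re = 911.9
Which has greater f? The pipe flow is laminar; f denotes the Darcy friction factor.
f(A) = 0.07353, f(B) = 0.07018. Answer: A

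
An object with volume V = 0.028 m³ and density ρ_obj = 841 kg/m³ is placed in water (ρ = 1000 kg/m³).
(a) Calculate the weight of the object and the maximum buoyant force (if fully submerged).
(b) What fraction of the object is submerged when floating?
(a) W=rho_obj*g*V=841*9.81*0.028=231.0 N; F_B(max)=rho*g*V=1000*9.81*0.028=274.7 N
(b) Floating fraction=rho_obj/rho=841/1000=0.841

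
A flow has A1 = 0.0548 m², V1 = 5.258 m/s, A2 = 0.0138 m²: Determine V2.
Formula: V_2 = \frac{A_1 V_1}{A_2}
V2 = 0.0548·5.258/0.0138 = 20.88 m/s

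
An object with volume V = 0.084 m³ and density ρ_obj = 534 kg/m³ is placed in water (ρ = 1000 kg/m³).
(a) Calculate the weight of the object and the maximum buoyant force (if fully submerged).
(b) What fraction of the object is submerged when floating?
(a) W=rho_obj*g*V=534*9.81*0.084=440.0 N; F_B(max)=rho*g*V=1000*9.81*0.084=824.0 N
(b) Floating fraction=rho_obj/rho=534/1000=0.534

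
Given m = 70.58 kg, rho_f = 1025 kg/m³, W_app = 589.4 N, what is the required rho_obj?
Formula: W_{app} = mg\left(1 - \frac{\rho_f}{\rho_{obj}}\right)
Substituting knowns: 589.4 = 70.58·9.81·(1 − 1025/rho_obj)
Solving for rho_obj: rho_obj = 1025/(1 − 589.4/(70.58·9.81)) = 6891 kg/m³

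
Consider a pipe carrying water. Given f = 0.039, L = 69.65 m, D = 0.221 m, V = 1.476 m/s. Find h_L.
Formula: h_L = f \frac{L}{D} \frac{V^2}{2g}
h_L = 0.039·(69.65/0.221)·1.476²/(2·9.81) = 1.365 m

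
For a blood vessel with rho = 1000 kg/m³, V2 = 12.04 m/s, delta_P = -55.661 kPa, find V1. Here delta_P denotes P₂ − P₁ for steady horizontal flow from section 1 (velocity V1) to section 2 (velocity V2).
Formula: \Delta P = \frac{1}{2} \rho (V_1^2 - V_2^2)
Substituting knowns: -55.661 = 0.5·1000·(V1² − 12.04²)/1000
Solving for V1: V1 = √(12.04² + 2·(-55.661·1000)/1000) = 5.8 m/s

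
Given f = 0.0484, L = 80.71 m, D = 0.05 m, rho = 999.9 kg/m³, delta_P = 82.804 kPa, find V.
Formula: \Delta P = f \frac{L}{D} \frac{\rho V^2}{2}
Substituting knowns: 82.804 = 0.0484·(80.71/0.05)·0.5·999.9·V²/1000
Solving for V: V = √((82.804·1000)/(0.0484·(80.71/0.05)·0.5·999.9)) = 1.456 m/s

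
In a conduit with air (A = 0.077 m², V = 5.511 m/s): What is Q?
Formula: Q = A V
Q = 0.077·5.511·1000 = 424.3 L/s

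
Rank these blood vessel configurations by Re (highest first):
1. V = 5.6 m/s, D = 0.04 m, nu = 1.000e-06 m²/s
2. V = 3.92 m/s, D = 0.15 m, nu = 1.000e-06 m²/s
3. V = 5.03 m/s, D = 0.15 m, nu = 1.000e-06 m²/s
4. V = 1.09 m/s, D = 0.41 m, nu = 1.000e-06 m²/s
Case 1: Re = 224000
Case 2: Re = 588000
Case 3: Re = 754500
Case 4: Re = 446900
Ranking (highest first): 3, 2, 4, 1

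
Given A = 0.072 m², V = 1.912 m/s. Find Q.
Formula: Q = A V
Q = 0.072·1.912·1000 = 137.7 L/s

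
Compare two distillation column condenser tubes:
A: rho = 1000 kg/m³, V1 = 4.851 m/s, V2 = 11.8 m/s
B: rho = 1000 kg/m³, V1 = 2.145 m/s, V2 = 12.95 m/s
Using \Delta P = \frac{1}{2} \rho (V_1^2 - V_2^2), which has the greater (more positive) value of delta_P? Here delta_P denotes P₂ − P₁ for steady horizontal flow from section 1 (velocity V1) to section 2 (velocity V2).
delta_P(A) = -57.85 kPa, delta_P(B) = -81.55 kPa. Answer: A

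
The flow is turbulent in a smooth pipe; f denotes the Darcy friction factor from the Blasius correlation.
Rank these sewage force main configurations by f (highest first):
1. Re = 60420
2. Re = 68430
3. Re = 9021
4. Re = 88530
Case 1: f = 0.02016
Case 2: f = 0.01954
Case 3: f = 0.03242
Case 4: f = 0.01832
Ranking (highest first): 3, 1, 2, 4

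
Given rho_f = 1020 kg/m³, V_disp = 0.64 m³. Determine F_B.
Formula: F_B = \rho_f g V_{disp}
F_B = 1020·9.81·0.64 = 6404 N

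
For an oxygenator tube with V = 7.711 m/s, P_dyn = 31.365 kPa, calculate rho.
Formula: P_{dyn} = \frac{1}{2} \rho V^2
Substituting knowns: 31.365 = 0.5·rho·7.711²/1000
Solving for rho: rho = 2·(31.365·1000)/7.711² = 1055 kg/m³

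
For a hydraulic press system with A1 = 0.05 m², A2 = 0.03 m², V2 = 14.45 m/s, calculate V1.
Formula: V_2 = \frac{A_1 V_1}{A_2}
Substituting knowns: 14.45 = 0.05·V1/0.03
Solving for V1: V1 = 14.45·0.03/0.05 = 8.67 m/s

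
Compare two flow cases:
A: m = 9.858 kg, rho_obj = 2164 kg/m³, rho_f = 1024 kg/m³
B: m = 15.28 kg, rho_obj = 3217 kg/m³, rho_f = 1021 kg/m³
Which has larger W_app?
W_app(A) = 50.95 N, W_app(B) = 102.3 N. Answer: B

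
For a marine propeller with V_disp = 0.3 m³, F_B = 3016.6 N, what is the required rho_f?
Formula: F_B = \rho_f g V_{disp}
Substituting knowns: 3016.6 = rho_f·9.81·0.3
Solving for rho_f: rho_f = 3016.6/(9.81·0.3) = 1025 kg/m³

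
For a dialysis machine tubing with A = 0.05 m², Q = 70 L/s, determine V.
Formula: Q = A V
Substituting knowns: 70 = 0.05·V·1000
Solving for V: V = (70/1000)/0.05 = 1.4 m/s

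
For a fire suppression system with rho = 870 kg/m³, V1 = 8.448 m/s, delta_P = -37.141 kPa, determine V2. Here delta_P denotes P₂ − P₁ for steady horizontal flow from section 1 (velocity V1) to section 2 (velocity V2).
Formula: \Delta P = \frac{1}{2} \rho (V_1^2 - V_2^2)
Substituting knowns: -37.141 = 0.5·870·(8.448² − V2²)/1000
Solving for V2: V2 = √(8.448² − 2·(-37.141·1000)/870) = 12.52 m/s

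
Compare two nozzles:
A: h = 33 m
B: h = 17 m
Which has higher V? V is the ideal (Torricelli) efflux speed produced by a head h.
V(A) = 25.45 m/s, V(B) = 18.26 m/s. Answer: A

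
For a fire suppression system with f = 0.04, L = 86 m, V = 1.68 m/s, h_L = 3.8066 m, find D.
Formula: h_L = f \frac{L}{D} \frac{V^2}{2g}
Substituting knowns: 3.8066 = 0.04·(86/D)·1.68²/(2·9.81)
Solving for D: D = 0.04·86·1.68²/(2·9.81·3.8066) = 0.13 m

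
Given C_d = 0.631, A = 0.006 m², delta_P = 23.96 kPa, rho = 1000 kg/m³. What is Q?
Formula: Q = C_d A \sqrt{\frac{2 \Delta P}{\rho}}
Q = 0.631·0.006·√(2·(23.96·1000)/1000)·1000 = 26.21 L/s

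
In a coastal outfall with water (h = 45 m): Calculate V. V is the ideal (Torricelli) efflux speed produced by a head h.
Formula: V = \sqrt{2 g h}
V = √(2·9.81·45) = 29.71 m/s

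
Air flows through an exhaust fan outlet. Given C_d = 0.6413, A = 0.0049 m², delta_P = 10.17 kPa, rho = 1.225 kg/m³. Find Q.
Formula: Q = C_d A \sqrt{\frac{2 \Delta P}{\rho}}
Q = 0.6413·0.0049·√(2·(10.17·1000)/1.225)·1000 = 404.9 L/s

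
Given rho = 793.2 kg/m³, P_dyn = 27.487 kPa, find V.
Formula: P_{dyn} = \frac{1}{2} \rho V^2
Substituting knowns: 27.487 = 0.5·793.2·V²/1000
Solving for V: V = √(2·(27.487·1000)/793.2) = 8.325 m/s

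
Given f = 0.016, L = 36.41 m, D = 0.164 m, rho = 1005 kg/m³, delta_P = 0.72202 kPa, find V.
Formula: \Delta P = f \frac{L}{D} \frac{\rho V^2}{2}
Substituting knowns: 0.72202 = 0.016·(36.41/0.164)·0.5·1005·V²/1000
Solving for V: V = √((0.72202·1000)/(0.016·(36.41/0.164)·0.5·1005)) = 0.636 m/s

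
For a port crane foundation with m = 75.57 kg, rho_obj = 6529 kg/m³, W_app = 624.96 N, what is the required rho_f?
Formula: W_{app} = mg\left(1 - \frac{\rho_f}{\rho_{obj}}\right)
Substituting knowns: 624.96 = 75.57·9.81·(1 − rho_f/6529)
Solving for rho_f: rho_f = 6529·(1 − 624.96/(75.57·9.81)) = 1025 kg/m³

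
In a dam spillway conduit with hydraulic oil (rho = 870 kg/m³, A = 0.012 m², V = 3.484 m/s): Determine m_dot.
Formula: \dot{m} = \rho A V
m_dot = 870·0.012·3.484 = 36.37 kg/s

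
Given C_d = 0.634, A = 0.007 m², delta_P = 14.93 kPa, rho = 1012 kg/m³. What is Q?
Formula: Q = C_d A \sqrt{\frac{2 \Delta P}{\rho}}
Q = 0.634·0.007·√(2·(14.93·1000)/1012)·1000 = 24.11 L/s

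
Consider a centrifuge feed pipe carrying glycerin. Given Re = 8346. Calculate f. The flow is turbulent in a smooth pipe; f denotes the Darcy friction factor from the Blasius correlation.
Formula: f = \frac{0.316}{Re^{0.25}}
f = 0.316/8346^0.25 = 0.03306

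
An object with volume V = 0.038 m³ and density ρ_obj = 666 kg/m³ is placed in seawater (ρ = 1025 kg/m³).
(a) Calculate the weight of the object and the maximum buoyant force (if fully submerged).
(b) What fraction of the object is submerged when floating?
(a) W=rho_obj*g*V=666*9.81*0.038=248.3 N; F_B(max)=rho*g*V=1025*9.81*0.038=382.1 N
(b) Floating fraction=rho_obj/rho=666/1025=0.650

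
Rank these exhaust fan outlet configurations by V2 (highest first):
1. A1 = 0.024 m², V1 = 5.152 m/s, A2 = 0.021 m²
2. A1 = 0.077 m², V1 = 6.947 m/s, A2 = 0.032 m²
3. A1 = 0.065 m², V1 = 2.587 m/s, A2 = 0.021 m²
Case 1: V2 = 5.888 m/s
Case 2: V2 = 16.72 m/s
Case 3: V2 = 8.007 m/s
Ranking (highest first): 2, 3, 1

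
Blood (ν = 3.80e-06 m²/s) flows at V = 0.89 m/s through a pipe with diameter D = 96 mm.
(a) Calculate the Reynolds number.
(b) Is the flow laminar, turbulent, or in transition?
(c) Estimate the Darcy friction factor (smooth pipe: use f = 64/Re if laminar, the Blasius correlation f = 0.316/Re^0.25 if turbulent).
(a) Re = V·D/ν = 0.89·0.096/3.80e-06 = 22484
(b) Flow regime: turbulent (Re > 4000)
(c) Friction factor: f = 0.316/Re^0.25 = 0.316/22484^0.25 = 0.02581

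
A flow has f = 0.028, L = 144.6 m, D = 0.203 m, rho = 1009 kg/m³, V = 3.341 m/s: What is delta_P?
Formula: \Delta P = f \frac{L}{D} \frac{\rho V^2}{2}
delta_P = 0.028·(144.6/0.203)·0.5·1009·3.341²/1000 = 112.3 kPa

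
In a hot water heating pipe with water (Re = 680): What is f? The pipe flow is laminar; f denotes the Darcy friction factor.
Formula: f = \frac{64}{Re}
f = 64/680 = 0.09412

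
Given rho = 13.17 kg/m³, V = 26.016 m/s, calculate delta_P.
Formula: V = \sqrt{\frac{2 \Delta P}{\rho}}
Substituting knowns: 26.016 = √(2·(delta_P·1000)/13.17)
Solving for delta_P: delta_P = 26.016²·13.17/2/1000 = 4.457 kPa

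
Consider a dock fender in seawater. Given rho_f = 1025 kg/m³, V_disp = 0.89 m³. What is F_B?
Formula: F_B = \rho_f g V_{disp}
F_B = 1025·9.81·0.89 = 8949 N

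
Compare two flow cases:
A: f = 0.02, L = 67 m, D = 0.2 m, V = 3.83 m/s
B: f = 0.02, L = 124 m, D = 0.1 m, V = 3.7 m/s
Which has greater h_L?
h_L(A) = 5.009 m, h_L(B) = 17.3 m. Answer: B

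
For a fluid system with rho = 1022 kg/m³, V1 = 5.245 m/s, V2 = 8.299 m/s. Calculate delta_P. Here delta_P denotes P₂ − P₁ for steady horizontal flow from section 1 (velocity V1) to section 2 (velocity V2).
Formula: \Delta P = \frac{1}{2} \rho (V_1^2 - V_2^2)
delta_P = 0.5·1022·(5.245² − 8.299²)/1000 = -21.14 kPa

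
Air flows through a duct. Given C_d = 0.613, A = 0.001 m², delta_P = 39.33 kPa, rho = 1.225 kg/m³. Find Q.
Formula: Q = C_d A \sqrt{\frac{2 \Delta P}{\rho}}
Q = 0.613·0.001·√(2·(39.33·1000)/1.225)·1000 = 155.3 L/s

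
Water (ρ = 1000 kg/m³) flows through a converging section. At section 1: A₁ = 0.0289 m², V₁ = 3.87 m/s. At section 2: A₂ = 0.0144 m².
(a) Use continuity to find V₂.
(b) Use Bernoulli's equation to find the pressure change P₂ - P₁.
(a) Continuity: A₁V₁=A₂V₂ -> V₂=A₁V₁/A₂=0.0289*3.87/0.0144=7.77 m/s
(b) Bernoulli: P₂-P₁=0.5*rho*(V₁^2-V₂^2)/1000=0.5*1000*(3.87^2-7.77^2)/1000=-22.7 kPa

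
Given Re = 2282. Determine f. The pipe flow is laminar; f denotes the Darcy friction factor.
Formula: f = \frac{64}{Re}
f = 64/2282 = 0.02805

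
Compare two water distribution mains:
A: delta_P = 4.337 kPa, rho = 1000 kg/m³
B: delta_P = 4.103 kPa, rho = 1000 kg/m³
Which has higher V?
V(A) = 2.945 m/s, V(B) = 2.865 m/s. Answer: A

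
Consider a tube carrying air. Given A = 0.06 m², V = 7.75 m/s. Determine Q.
Formula: Q = A V
Q = 0.06·7.75·1000 = 465 L/s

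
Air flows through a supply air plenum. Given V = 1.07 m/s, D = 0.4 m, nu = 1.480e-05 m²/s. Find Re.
Formula: Re = \frac{V D}{\nu}
Re = 1.07·0.4/1.480e-05 = 28919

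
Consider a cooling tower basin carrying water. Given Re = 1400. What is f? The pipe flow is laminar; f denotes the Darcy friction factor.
Formula: f = \frac{64}{Re}
f = 64/1400 = 0.04571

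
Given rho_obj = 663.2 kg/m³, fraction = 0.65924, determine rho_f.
Formula: f_{sub} = \frac{\rho_{obj}}{\rho_f}
Substituting knowns: 0.65924 = 663.2/rho_f
Solving for rho_f: rho_f = 663.2/0.65924 = 1006 kg/m³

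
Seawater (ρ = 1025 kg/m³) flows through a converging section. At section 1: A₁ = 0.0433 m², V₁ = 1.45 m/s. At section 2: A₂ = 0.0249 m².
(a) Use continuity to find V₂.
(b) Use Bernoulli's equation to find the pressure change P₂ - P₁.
(a) Continuity: A₁V₁=A₂V₂ -> V₂=A₁V₁/A₂=0.0433*1.45/0.0249=2.52 m/s
(b) Bernoulli: P₂-P₁=0.5*rho*(V₁^2-V₂^2)/1000=0.5*1025*(1.45^2-2.52^2)/1000=-2.177 kPa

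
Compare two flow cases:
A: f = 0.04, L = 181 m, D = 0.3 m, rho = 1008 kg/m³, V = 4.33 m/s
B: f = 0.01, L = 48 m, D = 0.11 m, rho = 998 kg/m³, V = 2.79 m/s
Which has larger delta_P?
delta_P(A) = 228 kPa, delta_P(B) = 16.95 kPa. Answer: A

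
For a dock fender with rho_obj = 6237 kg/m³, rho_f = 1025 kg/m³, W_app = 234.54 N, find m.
Formula: W_{app} = mg\left(1 - \frac{\rho_f}{\rho_{obj}}\right)
Substituting knowns: 234.54 = m·9.81·(1 − 1025/6237)
Solving for m: m = 234.54/(9.81·(1 − 1025/6237)) = 28.61 kg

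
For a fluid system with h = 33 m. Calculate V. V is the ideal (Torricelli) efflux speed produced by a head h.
Formula: V = \sqrt{2 g h}
V = √(2·9.81·33) = 25.45 m/s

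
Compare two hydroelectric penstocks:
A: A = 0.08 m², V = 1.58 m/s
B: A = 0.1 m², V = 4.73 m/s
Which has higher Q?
Q(A) = 126.4 L/s, Q(B) = 473 L/s. Answer: B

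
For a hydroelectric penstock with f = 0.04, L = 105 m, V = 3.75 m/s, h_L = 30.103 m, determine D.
Formula: h_L = f \frac{L}{D} \frac{V^2}{2g}
Substituting knowns: 30.103 = 0.04·(105/D)·3.75²/(2·9.81)
Solving for D: D = 0.04·105·3.75²/(2·9.81·30.103) = 0.1 m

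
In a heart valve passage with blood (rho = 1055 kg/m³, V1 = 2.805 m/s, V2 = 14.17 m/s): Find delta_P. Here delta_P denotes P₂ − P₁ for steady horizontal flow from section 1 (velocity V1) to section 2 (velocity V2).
Formula: \Delta P = \frac{1}{2} \rho (V_1^2 - V_2^2)
delta_P = 0.5·1055·(2.805² − 14.17²)/1000 = -101.8 kPa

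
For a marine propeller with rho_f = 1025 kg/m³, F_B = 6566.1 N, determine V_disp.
Formula: F_B = \rho_f g V_{disp}
Substituting knowns: 6566.1 = 1025·9.81·V_disp
Solving for V_disp: V_disp = 6566.1/(1025·9.81) = 0.653 m³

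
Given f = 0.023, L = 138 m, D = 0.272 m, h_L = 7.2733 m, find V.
Formula: h_L = f \frac{L}{D} \frac{V^2}{2g}
Substituting knowns: 7.2733 = 0.023·(138/0.272)·V²/(2·9.81)
Solving for V: V = √(7.2733·2·9.81/(0.023·(138/0.272))) = 3.497 m/s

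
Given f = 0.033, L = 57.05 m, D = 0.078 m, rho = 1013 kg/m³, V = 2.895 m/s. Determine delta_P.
Formula: \Delta P = f \frac{L}{D} \frac{\rho V^2}{2}
delta_P = 0.033·(57.05/0.078)·0.5·1013·2.895²/1000 = 102.5 kPa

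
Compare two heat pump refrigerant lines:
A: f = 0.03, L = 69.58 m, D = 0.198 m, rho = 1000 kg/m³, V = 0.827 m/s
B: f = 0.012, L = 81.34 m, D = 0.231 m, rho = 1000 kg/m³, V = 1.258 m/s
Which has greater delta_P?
delta_P(A) = 3.605 kPa, delta_P(B) = 3.344 kPa. Answer: A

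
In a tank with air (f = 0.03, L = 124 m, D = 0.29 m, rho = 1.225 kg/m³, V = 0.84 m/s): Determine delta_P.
Formula: \Delta P = f \frac{L}{D} \frac{\rho V^2}{2}
delta_P = 0.03·(124/0.29)·0.5·1.225·0.84²/1000 = 0.005544 kPa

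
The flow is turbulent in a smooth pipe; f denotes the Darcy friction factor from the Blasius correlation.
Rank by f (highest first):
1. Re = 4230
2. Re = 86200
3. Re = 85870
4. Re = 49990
Case 1: f = 0.03918
Case 2: f = 0.01844
Case 3: f = 0.01846
Case 4: f = 0.02113
Ranking (highest first): 1, 4, 3, 2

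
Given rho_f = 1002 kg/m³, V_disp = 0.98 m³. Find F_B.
Formula: F_B = \rho_f g V_{disp}
F_B = 1002·9.81·0.98 = 9633 N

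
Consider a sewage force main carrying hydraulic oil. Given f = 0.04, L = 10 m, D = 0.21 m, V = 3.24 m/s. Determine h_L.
Formula: h_L = f \frac{L}{D} \frac{V^2}{2g}
h_L = 0.04·(10/0.21)·3.24²/(2·9.81) = 1.019 m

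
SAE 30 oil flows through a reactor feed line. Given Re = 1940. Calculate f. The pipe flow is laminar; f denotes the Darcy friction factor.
Formula: f = \frac{64}{Re}
f = 64/1940 = 0.03299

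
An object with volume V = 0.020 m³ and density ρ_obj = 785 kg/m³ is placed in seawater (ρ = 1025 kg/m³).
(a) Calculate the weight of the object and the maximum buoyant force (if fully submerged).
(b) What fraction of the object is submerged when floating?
(a) W=rho_obj*g*V=785*9.81*0.020=154.0 N; F_B(max)=rho*g*V=1025*9.81*0.020=201.1 N
(b) Floating fraction=rho_obj/rho=785/1025=0.766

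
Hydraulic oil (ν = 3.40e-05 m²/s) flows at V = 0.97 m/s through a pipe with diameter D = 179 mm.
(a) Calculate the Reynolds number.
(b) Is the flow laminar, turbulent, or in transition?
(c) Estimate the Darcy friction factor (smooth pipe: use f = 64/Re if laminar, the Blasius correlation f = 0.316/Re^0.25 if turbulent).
(a) Re = V·D/ν = 0.97·0.179/3.40e-05 = 5106.8
(b) Flow regime: turbulent (Re > 4000)
(c) Friction factor: f = 0.316/Re^0.25 = 0.316/5106.8^0.25 = 0.03738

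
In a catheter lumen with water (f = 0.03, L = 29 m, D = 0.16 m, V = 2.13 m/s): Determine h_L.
Formula: h_L = f \frac{L}{D} \frac{V^2}{2g}
h_L = 0.03·(29/0.16)·2.13²/(2·9.81) = 1.257 m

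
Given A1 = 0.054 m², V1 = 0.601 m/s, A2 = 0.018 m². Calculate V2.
Formula: V_2 = \frac{A_1 V_1}{A_2}
V2 = 0.054·0.601/0.018 = 1.803 m/s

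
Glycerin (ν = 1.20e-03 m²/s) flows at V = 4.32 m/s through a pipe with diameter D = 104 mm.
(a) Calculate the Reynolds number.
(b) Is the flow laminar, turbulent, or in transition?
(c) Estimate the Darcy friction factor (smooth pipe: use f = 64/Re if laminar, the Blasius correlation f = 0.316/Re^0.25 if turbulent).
(a) Re = V·D/ν = 4.32·0.104/1.20e-03 = 374.4
(b) Flow regime: laminar (Re < 2300)
(c) Friction factor: f = 64/Re = 64/374.4 = 0.1709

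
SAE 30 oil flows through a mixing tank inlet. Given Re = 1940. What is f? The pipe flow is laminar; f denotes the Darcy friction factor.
Formula: f = \frac{64}{Re}
f = 64/1940 = 0.03299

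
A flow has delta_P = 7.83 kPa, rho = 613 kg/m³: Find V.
Formula: V = \sqrt{\frac{2 \Delta P}{\rho}}
V = √(2·(7.83·1000)/613) = 5.054 m/s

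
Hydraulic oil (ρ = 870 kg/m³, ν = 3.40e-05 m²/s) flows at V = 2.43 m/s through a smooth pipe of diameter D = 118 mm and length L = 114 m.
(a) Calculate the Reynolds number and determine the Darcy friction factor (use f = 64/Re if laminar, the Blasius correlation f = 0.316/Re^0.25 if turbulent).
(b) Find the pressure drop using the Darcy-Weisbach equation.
(a) Re = V·D/ν = 2.43·0.118/3.40e-05 = 8433.5 → turbulent (Re > 4000); f = 0.316/Re^0.25 = 0.316/8433.5^0.25 = 0.032975
(b) Darcy-Weisbach: ΔP = f·(L/D)·½ρV²/1000 = 0.032975·(114/0.118)·½·870·2.43²/1000 = 81.83 kPa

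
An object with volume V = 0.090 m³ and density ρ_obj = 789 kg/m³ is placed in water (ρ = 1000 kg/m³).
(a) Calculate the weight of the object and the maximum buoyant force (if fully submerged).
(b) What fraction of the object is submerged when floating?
(a) W=rho_obj*g*V=789*9.81*0.090=696.6 N; F_B(max)=rho*g*V=1000*9.81*0.090=882.9 N
(b) Floating fraction=rho_obj/rho=789/1000=0.789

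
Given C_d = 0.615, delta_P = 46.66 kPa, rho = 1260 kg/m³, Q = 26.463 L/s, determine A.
Formula: Q = C_d A \sqrt{\frac{2 \Delta P}{\rho}}
Substituting knowns: 26.463 = 0.615·A·√(2·(46.66·1000)/1260)·1000
Solving for A: A = (26.463/1000)/(0.615·√(2·(46.66·1000)/1260)) = 0.005 m²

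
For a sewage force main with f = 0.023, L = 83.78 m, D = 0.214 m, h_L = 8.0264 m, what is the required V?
Formula: h_L = f \frac{L}{D} \frac{V^2}{2g}
Substituting knowns: 8.0264 = 0.023·(83.78/0.214)·V²/(2·9.81)
Solving for V: V = √(8.0264·2·9.81/(0.023·(83.78/0.214))) = 4.182 m/s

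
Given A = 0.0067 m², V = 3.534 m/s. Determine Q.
Formula: Q = A V
Q = 0.0067·3.534·1000 = 23.68 L/s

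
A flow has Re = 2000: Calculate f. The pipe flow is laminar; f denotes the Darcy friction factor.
Formula: f = \frac{64}{Re}
f = 64/2000 = 0.032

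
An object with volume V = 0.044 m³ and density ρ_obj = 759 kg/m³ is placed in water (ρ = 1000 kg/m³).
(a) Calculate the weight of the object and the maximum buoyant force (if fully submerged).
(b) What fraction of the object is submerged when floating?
(a) W=rho_obj*g*V=759*9.81*0.044=327.6 N; F_B(max)=rho*g*V=1000*9.81*0.044=431.6 N
(b) Floating fraction=rho_obj/rho=759/1000=0.759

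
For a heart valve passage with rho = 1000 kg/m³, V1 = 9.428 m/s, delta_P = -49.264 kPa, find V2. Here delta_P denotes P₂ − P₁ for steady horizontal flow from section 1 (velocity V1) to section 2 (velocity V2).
Formula: \Delta P = \frac{1}{2} \rho (V_1^2 - V_2^2)
Substituting knowns: -49.264 = 0.5·1000·(9.428² − V2²)/1000
Solving for V2: V2 = √(9.428² − 2·(-49.264·1000)/1000) = 13.69 m/s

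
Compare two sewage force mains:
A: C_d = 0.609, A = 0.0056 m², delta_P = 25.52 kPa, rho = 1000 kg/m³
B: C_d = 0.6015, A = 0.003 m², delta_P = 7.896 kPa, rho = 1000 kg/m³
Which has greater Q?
Q(A) = 24.36 L/s, Q(B) = 7.171 L/s. Answer: A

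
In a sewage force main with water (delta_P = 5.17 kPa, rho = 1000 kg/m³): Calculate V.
Formula: V = \sqrt{\frac{2 \Delta P}{\rho}}
V = √(2·(5.17·1000)/1000) = 3.216 m/s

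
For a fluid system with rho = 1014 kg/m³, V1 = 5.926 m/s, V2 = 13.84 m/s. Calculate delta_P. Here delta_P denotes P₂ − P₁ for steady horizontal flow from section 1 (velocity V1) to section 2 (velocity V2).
Formula: \Delta P = \frac{1}{2} \rho (V_1^2 - V_2^2)
delta_P = 0.5·1014·(5.926² − 13.84²)/1000 = -79.31 kPa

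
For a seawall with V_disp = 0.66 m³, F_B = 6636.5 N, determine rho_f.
Formula: F_B = \rho_f g V_{disp}
Substituting knowns: 6636.5 = rho_f·9.81·0.66
Solving for rho_f: rho_f = 6636.5/(9.81·0.66) = 1025 kg/m³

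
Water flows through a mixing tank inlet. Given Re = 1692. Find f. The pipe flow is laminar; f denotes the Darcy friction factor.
Formula: f = \frac{64}{Re}
f = 64/1692 = 0.03783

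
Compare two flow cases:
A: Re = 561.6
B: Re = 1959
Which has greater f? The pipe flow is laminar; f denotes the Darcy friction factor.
f(A) = 0.114, f(B) = 0.03267. Answer: A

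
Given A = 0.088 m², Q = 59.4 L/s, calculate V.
Formula: Q = A V
Substituting knowns: 59.4 = 0.088·V·1000
Solving for V: V = (59.4/1000)/0.088 = 0.675 m/s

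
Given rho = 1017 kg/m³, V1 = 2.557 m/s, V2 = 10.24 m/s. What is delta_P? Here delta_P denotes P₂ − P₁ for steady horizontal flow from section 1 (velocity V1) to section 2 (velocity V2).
Formula: \Delta P = \frac{1}{2} \rho (V_1^2 - V_2^2)
delta_P = 0.5·1017·(2.557² − 10.24²)/1000 = -50 kPa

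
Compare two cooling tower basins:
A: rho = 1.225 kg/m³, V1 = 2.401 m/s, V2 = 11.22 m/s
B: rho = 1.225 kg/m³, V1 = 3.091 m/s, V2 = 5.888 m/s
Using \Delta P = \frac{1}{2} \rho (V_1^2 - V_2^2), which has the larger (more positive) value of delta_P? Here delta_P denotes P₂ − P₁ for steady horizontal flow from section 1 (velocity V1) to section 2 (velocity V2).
delta_P(A) = -0.07358 kPa, delta_P(B) = -0.01538 kPa. Answer: B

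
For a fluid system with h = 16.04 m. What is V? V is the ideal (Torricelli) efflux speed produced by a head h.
Formula: V = \sqrt{2 g h}
V = √(2·9.81·16.04) = 17.74 m/s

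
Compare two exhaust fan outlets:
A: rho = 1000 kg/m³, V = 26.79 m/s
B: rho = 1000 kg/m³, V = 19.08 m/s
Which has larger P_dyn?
P_dyn(A) = 358.9 kPa, P_dyn(B) = 182 kPa. Answer: A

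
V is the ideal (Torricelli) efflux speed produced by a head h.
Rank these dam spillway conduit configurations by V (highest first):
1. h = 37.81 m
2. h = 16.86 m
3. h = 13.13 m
Case 1: V = 27.24 m/s
Case 2: V = 18.19 m/s
Case 3: V = 16.05 m/s
Ranking (highest first): 1, 2, 3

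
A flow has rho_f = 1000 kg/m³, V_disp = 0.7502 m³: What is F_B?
Formula: F_B = \rho_f g V_{disp}
F_B = 1000·9.81·0.7502 = 7359 N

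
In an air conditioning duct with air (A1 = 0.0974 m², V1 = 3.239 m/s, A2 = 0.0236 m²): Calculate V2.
Formula: V_2 = \frac{A_1 V_1}{A_2}
V2 = 0.0974·3.239/0.0236 = 13.37 m/s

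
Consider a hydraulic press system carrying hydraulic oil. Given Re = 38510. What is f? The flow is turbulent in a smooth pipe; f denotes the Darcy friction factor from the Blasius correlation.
Formula: f = \frac{0.316}{Re^{0.25}}
f = 0.316/38510^0.25 = 0.02256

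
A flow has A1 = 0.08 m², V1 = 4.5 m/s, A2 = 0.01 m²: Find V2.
Formula: V_2 = \frac{A_1 V_1}{A_2}
V2 = 0.08·4.5/0.01 = 36 m/s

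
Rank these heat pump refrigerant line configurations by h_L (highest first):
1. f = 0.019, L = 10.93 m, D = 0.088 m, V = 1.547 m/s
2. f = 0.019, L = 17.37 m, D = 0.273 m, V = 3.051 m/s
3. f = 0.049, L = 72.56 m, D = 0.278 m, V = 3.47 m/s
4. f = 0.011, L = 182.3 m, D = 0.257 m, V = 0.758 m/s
Case 1: h_L = 0.2879 m
Case 2: h_L = 0.5736 m
Case 3: h_L = 7.849 m
Case 4: h_L = 0.2285 m
Ranking (highest first): 3, 2, 1, 4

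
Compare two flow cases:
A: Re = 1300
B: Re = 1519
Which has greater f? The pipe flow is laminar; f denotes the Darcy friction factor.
f(A) = 0.04923, f(B) = 0.04213. Answer: A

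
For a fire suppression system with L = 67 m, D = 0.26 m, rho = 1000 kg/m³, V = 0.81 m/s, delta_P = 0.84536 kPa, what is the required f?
Formula: \Delta P = f \frac{L}{D} \frac{\rho V^2}{2}
Substituting knowns: 0.84536 = f·(67/0.26)·0.5·1000·0.81²/1000
Solving for f: f = (0.84536·1000)/((67/0.26)·0.5·1000·0.81²) = 0.01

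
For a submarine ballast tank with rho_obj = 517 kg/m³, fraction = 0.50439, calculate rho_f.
Formula: f_{sub} = \frac{\rho_{obj}}{\rho_f}
Substituting knowns: 0.50439 = 517/rho_f
Solving for rho_f: rho_f = 517/0.50439 = 1025 kg/m³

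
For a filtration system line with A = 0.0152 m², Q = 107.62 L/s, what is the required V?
Formula: Q = A V
Substituting knowns: 107.62 = 0.0152·V·1000
Solving for V: V = (107.62/1000)/0.0152 = 7.08 m/s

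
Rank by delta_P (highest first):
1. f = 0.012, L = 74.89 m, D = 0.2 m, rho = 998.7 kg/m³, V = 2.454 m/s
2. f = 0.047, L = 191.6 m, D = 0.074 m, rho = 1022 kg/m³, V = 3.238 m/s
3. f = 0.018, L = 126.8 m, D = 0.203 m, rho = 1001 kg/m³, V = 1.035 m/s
Case 1: delta_P = 13.51 kPa
Case 2: delta_P = 652 kPa
Case 3: delta_P = 6.028 kPa
Ranking (highest first): 2, 1, 3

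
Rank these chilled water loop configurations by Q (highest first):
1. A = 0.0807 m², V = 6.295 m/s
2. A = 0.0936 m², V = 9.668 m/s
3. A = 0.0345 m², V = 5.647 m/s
Case 1: Q = 508 L/s
Case 2: Q = 904.9 L/s
Case 3: Q = 194.8 L/s
Ranking (highest first): 2, 1, 3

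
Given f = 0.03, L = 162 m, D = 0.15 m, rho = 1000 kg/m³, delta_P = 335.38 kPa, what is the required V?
Formula: \Delta P = f \frac{L}{D} \frac{\rho V^2}{2}
Substituting knowns: 335.38 = 0.03·(162/0.15)·0.5·1000·V²/1000
Solving for V: V = √((335.38·1000)/(0.03·(162/0.15)·0.5·1000)) = 4.55 m/s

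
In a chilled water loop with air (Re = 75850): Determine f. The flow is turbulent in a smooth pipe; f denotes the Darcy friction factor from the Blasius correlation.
Formula: f = \frac{0.316}{Re^{0.25}}
f = 0.316/75850^0.25 = 0.01904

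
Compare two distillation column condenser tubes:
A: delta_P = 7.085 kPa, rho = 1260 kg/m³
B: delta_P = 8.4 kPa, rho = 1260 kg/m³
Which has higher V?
V(A) = 3.354 m/s, V(B) = 3.651 m/s. Answer: B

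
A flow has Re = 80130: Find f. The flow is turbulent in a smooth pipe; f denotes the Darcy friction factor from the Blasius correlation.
Formula: f = \frac{0.316}{Re^{0.25}}
f = 0.316/80130^0.25 = 0.01878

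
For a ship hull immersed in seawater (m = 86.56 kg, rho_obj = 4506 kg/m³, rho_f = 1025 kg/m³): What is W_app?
Formula: W_{app} = mg\left(1 - \frac{\rho_f}{\rho_{obj}}\right)
W_app = 86.56·9.81·(1 − 1025/4506) = 656 N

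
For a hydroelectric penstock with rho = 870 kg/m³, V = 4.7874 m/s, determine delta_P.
Formula: V = \sqrt{\frac{2 \Delta P}{\rho}}
Substituting knowns: 4.7874 = √(2·(delta_P·1000)/870)
Solving for delta_P: delta_P = 4.7874²·870/2/1000 = 9.97 kPa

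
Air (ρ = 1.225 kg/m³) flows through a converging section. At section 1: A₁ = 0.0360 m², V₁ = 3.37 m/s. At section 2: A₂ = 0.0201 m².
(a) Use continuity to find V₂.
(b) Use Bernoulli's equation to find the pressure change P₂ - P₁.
(a) Continuity: A₁V₁=A₂V₂ -> V₂=A₁V₁/A₂=0.0360*3.37/0.0201=6.04 m/s
(b) Bernoulli: P₂-P₁=0.5*rho*(V₁^2-V₂^2)/1000=0.5*1.225*(3.37^2-6.04^2)/1000=-0.01539 kPa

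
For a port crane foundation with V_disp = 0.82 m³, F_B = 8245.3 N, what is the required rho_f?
Formula: F_B = \rho_f g V_{disp}
Substituting knowns: 8245.3 = rho_f·9.81·0.82
Solving for rho_f: rho_f = 8245.3/(9.81·0.82) = 1025 kg/m³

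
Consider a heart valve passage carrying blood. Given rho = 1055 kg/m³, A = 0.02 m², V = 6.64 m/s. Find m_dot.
Formula: \dot{m} = \rho A V
m_dot = 1055·0.02·6.64 = 140.1 kg/s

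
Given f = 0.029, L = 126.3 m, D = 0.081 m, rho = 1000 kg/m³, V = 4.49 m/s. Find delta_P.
Formula: \Delta P = f \frac{L}{D} \frac{\rho V^2}{2}
delta_P = 0.029·(126.3/0.081)·0.5·1000·4.49²/1000 = 455.8 kPa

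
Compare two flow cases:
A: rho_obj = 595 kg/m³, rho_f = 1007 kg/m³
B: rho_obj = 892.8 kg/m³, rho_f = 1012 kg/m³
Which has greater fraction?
fraction(A) = 0.5909, fraction(B) = 0.8822. Answer: B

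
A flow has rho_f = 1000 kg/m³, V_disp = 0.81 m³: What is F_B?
Formula: F_B = \rho_f g V_{disp}
F_B = 1000·9.81·0.81 = 7946 N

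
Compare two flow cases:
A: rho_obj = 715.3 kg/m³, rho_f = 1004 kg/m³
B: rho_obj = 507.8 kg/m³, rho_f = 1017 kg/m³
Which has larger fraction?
fraction(A) = 0.7125, fraction(B) = 0.4993. Answer: A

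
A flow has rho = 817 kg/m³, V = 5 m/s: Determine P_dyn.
Formula: P_{dyn} = \frac{1}{2} \rho V^2
P_dyn = 0.5·817·5²/1000 = 10.21 kPa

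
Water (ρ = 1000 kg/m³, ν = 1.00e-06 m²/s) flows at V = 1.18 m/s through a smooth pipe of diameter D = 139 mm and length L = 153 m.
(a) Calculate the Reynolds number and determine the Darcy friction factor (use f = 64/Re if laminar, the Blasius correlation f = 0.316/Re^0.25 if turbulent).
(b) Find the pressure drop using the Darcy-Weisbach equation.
(a) Re = V·D/ν = 1.18·0.139/1.00e-06 = 164020 → turbulent (Re > 4000); f = 0.316/Re^0.25 = 0.316/164020^0.25 = 0.015702 (Blasius is strictly valid for Re ≲ 1e5; used here as the smooth-pipe estimate the problem specifies)
(b) Darcy-Weisbach: ΔP = f·(L/D)·½ρV²/1000 = 0.015702·(153/0.139)·½·1000·1.18²/1000 = 12.03 kPa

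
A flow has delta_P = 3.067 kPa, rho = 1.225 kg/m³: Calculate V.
Formula: V = \sqrt{\frac{2 \Delta P}{\rho}}
V = √(2·(3.067·1000)/1.225) = 70.76 m/s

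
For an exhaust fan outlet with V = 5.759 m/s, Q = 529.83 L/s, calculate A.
Formula: Q = A V
Substituting knowns: 529.83 = A·5.759·1000
Solving for A: A = (529.83/1000)/5.759 = 0.092 m²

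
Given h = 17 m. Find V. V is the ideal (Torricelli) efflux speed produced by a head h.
Formula: V = \sqrt{2 g h}
V = √(2·9.81·17) = 18.26 m/s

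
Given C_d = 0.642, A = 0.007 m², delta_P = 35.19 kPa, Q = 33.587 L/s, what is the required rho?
Formula: Q = C_d A \sqrt{\frac{2 \Delta P}{\rho}}
Substituting knowns: 33.587 = 0.642·0.007·√(2·(35.19·1000)/rho)·1000
Solving for rho: rho = 2·(35.19·1000)/((33.587/1000)/(0.642·0.007))² = 1260 kg/m³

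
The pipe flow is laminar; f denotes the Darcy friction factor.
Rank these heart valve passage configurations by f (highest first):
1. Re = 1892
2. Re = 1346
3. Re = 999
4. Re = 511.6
Case 1: f = 0.03383
Case 2: f = 0.04755
Case 3: f = 0.06406
Case 4: f = 0.1251
Ranking (highest first): 4, 3, 2, 1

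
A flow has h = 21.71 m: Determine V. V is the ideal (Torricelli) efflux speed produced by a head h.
Formula: V = \sqrt{2 g h}
V = √(2·9.81·21.71) = 20.64 m/s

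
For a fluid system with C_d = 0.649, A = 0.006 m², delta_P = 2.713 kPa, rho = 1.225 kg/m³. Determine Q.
Formula: Q = C_d A \sqrt{\frac{2 \Delta P}{\rho}}
Q = 0.649·0.006·√(2·(2.713·1000)/1.225)·1000 = 259.2 L/s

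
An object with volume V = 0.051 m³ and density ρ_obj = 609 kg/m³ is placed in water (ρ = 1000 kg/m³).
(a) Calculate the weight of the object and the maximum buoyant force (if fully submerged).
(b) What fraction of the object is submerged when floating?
(a) W=rho_obj*g*V=609*9.81*0.051=304.7 N; F_B(max)=rho*g*V=1000*9.81*0.051=500.3 N
(b) Floating fraction=rho_obj/rho=609/1000=0.609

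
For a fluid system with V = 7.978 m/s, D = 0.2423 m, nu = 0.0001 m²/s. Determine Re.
Formula: Re = \frac{V D}{\nu}
Re = 7.978·0.2423/0.0001 = 19331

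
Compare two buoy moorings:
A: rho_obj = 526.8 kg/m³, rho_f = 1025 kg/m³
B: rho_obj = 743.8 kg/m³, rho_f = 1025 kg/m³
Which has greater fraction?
fraction(A) = 0.514, fraction(B) = 0.7257. Answer: B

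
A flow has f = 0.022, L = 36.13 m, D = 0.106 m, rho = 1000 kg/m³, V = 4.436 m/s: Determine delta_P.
Formula: \Delta P = f \frac{L}{D} \frac{\rho V^2}{2}
delta_P = 0.022·(36.13/0.106)·0.5·1000·4.436²/1000 = 73.78 kPa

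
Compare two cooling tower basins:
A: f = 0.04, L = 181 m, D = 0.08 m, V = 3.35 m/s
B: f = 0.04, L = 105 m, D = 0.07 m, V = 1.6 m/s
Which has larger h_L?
h_L(A) = 51.77 m, h_L(B) = 7.829 m. Answer: A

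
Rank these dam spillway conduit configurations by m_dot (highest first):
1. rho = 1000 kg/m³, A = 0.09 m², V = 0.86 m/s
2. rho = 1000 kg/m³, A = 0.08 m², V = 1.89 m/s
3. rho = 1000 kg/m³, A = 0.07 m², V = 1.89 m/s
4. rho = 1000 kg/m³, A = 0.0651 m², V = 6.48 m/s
Case 1: m_dot = 77.4 kg/s
Case 2: m_dot = 151.2 kg/s
Case 3: m_dot = 132.3 kg/s
Case 4: m_dot = 421.8 kg/s
Ranking (highest first): 4, 2, 3, 1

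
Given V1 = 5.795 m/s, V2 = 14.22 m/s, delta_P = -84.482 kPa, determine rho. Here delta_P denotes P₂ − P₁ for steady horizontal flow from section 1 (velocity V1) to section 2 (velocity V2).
Formula: \Delta P = \frac{1}{2} \rho (V_1^2 - V_2^2)
Substituting knowns: -84.482 = 0.5·rho·(5.795² − 14.22²)/1000
Solving for rho: rho = 2·(-84.482·1000)/(5.795² − 14.22²) = 1002 kg/m³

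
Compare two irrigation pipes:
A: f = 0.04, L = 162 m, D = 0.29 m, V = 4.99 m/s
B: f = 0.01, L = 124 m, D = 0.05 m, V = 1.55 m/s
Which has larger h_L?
h_L(A) = 28.36 m, h_L(B) = 3.037 m. Answer: A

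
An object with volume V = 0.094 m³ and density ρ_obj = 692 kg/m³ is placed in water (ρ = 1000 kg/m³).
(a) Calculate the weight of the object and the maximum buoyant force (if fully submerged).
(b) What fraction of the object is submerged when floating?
(a) W=rho_obj*g*V=692*9.81*0.094=638.1 N; F_B(max)=rho*g*V=1000*9.81*0.094=922.1 N
(b) Floating fraction=rho_obj/rho=692/1000=0.692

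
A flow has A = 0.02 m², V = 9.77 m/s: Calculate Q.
Formula: Q = A V
Q = 0.02·9.77·1000 = 195.4 L/s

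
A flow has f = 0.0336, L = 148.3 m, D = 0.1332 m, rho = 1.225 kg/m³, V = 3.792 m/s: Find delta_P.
Formula: \Delta P = f \frac{L}{D} \frac{\rho V^2}{2}
delta_P = 0.0336·(148.3/0.1332)·0.5·1.225·3.792²/1000 = 0.3295 kPa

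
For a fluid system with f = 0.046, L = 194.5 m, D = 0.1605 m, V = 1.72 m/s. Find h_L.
Formula: h_L = f \frac{L}{D} \frac{V^2}{2g}
h_L = 0.046·(194.5/0.1605)·1.72²/(2·9.81) = 8.405 m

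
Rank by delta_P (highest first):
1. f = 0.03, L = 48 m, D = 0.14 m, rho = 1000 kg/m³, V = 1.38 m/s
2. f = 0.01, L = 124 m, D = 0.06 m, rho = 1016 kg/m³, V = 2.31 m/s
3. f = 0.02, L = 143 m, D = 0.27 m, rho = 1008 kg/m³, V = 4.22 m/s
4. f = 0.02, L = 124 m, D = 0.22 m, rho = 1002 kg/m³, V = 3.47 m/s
Case 1: delta_P = 9.794 kPa
Case 2: delta_P = 56.02 kPa
Case 3: delta_P = 95.07 kPa
Case 4: delta_P = 68 kPa
Ranking (highest first): 3, 4, 2, 1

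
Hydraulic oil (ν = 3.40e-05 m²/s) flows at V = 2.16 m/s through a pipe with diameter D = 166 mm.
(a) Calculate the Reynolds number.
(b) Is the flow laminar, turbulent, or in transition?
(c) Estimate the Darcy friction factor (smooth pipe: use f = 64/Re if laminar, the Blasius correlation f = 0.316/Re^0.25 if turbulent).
(a) Re = V·D/ν = 2.16·0.166/3.40e-05 = 10546
(b) Flow regime: turbulent (Re > 4000)
(c) Friction factor: f = 0.316/Re^0.25 = 0.316/10546^0.25 = 0.03118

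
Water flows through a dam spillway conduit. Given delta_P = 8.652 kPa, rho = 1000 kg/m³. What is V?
Formula: V = \sqrt{\frac{2 \Delta P}{\rho}}
V = √(2·(8.652·1000)/1000) = 4.16 m/s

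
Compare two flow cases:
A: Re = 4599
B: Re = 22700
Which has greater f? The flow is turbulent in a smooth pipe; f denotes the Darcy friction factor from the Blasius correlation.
f(A) = 0.03837, f(B) = 0.02574. Answer: A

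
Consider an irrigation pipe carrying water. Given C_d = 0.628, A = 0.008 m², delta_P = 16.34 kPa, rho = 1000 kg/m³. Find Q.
Formula: Q = C_d A \sqrt{\frac{2 \Delta P}{\rho}}
Q = 0.628·0.008·√(2·(16.34·1000)/1000)·1000 = 28.72 L/s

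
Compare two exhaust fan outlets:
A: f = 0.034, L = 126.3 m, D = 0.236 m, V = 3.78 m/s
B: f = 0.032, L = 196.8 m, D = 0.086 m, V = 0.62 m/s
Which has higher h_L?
h_L(A) = 13.25 m, h_L(B) = 1.435 m. Answer: A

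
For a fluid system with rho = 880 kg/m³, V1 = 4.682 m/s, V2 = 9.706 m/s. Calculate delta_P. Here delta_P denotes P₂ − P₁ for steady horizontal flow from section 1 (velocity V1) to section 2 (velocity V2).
Formula: \Delta P = \frac{1}{2} \rho (V_1^2 - V_2^2)
delta_P = 0.5·880·(4.682² − 9.706²)/1000 = -31.81 kPa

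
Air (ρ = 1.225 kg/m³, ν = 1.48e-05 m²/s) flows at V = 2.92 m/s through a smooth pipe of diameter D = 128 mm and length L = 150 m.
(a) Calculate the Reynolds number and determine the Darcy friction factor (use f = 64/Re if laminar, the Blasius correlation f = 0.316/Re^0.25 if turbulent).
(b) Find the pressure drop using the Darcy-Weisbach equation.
(a) Re = V·D/ν = 2.92·0.128/1.48e-05 = 25254 → turbulent (Re > 4000); f = 0.316/Re^0.25 = 0.316/25254^0.25 = 0.025067
(b) Darcy-Weisbach: ΔP = f·(L/D)·½ρV²/1000 = 0.025067·(150/0.128)·½·1.225·2.92²/1000 = 0.1534 kPa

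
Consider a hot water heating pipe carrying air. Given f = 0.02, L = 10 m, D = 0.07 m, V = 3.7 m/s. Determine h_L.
Formula: h_L = f \frac{L}{D} \frac{V^2}{2g}
h_L = 0.02·(10/0.07)·3.7²/(2·9.81) = 1.994 m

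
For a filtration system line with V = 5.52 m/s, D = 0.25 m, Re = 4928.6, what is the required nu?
Formula: Re = \frac{V D}{\nu}
Substituting knowns: 4928.6 = 5.52·0.25/nu
Solving for nu: nu = 5.52·0.25/4928.6 = 0.00028 m²/s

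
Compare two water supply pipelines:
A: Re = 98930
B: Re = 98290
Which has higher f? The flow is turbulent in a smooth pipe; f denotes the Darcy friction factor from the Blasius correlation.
f(A) = 0.01782, f(B) = 0.01785. Answer: B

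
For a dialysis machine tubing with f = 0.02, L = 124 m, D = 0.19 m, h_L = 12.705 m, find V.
Formula: h_L = f \frac{L}{D} \frac{V^2}{2g}
Substituting knowns: 12.705 = 0.02·(124/0.19)·V²/(2·9.81)
Solving for V: V = √(12.705·2·9.81/(0.02·(124/0.19))) = 4.37 m/s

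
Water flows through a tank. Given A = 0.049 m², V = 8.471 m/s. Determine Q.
Formula: Q = A V
Q = 0.049·8.471·1000 = 415.1 L/s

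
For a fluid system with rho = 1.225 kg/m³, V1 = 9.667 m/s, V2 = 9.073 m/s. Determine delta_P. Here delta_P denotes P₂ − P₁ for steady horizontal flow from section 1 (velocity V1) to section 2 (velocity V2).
Formula: \Delta P = \frac{1}{2} \rho (V_1^2 - V_2^2)
delta_P = 0.5·1.225·(9.667² − 9.073²)/1000 = 0.006818 kPa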